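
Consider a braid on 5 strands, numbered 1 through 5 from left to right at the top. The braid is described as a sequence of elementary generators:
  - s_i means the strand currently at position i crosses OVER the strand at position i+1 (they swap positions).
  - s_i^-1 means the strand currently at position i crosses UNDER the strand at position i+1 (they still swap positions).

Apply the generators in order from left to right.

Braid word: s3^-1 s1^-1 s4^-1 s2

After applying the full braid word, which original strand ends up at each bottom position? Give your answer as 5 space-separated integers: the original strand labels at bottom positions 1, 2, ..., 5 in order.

Answer: 2 4 1 5 3

Derivation:
Gen 1 (s3^-1): strand 3 crosses under strand 4. Perm now: [1 2 4 3 5]
Gen 2 (s1^-1): strand 1 crosses under strand 2. Perm now: [2 1 4 3 5]
Gen 3 (s4^-1): strand 3 crosses under strand 5. Perm now: [2 1 4 5 3]
Gen 4 (s2): strand 1 crosses over strand 4. Perm now: [2 4 1 5 3]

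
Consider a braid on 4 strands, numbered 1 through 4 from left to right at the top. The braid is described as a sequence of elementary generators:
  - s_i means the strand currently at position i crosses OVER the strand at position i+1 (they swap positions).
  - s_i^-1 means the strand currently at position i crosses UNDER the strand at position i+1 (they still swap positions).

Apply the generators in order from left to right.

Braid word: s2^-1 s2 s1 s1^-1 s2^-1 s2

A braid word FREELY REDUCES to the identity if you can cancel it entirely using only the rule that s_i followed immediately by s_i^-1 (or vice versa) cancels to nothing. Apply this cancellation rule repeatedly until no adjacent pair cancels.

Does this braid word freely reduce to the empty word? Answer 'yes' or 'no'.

Answer: yes

Derivation:
Gen 1 (s2^-1): push. Stack: [s2^-1]
Gen 2 (s2): cancels prior s2^-1. Stack: []
Gen 3 (s1): push. Stack: [s1]
Gen 4 (s1^-1): cancels prior s1. Stack: []
Gen 5 (s2^-1): push. Stack: [s2^-1]
Gen 6 (s2): cancels prior s2^-1. Stack: []
Reduced word: (empty)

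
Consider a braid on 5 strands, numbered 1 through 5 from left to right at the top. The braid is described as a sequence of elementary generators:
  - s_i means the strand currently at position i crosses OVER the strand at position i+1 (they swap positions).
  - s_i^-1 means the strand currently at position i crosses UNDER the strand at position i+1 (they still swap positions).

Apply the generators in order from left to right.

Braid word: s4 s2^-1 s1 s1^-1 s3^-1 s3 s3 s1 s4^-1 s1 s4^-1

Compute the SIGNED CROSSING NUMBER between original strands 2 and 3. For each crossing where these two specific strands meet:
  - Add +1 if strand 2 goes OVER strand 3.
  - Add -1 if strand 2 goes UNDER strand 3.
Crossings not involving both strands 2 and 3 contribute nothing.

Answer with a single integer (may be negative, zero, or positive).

Answer: -1

Derivation:
Gen 1: crossing 4x5. Both 2&3? no. Sum: 0
Gen 2: 2 under 3. Both 2&3? yes. Contrib: -1. Sum: -1
Gen 3: crossing 1x3. Both 2&3? no. Sum: -1
Gen 4: crossing 3x1. Both 2&3? no. Sum: -1
Gen 5: crossing 2x5. Both 2&3? no. Sum: -1
Gen 6: crossing 5x2. Both 2&3? no. Sum: -1
Gen 7: crossing 2x5. Both 2&3? no. Sum: -1
Gen 8: crossing 1x3. Both 2&3? no. Sum: -1
Gen 9: crossing 2x4. Both 2&3? no. Sum: -1
Gen 10: crossing 3x1. Both 2&3? no. Sum: -1
Gen 11: crossing 4x2. Both 2&3? no. Sum: -1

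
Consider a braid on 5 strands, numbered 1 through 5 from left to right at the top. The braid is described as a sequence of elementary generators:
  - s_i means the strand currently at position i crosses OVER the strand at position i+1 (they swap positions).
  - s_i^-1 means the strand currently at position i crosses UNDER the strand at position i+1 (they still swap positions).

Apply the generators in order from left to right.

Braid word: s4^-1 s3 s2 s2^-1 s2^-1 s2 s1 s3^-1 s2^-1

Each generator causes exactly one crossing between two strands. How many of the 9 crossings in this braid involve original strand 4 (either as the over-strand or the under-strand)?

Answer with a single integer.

Answer: 1

Derivation:
Gen 1: crossing 4x5. Involves strand 4? yes. Count so far: 1
Gen 2: crossing 3x5. Involves strand 4? no. Count so far: 1
Gen 3: crossing 2x5. Involves strand 4? no. Count so far: 1
Gen 4: crossing 5x2. Involves strand 4? no. Count so far: 1
Gen 5: crossing 2x5. Involves strand 4? no. Count so far: 1
Gen 6: crossing 5x2. Involves strand 4? no. Count so far: 1
Gen 7: crossing 1x2. Involves strand 4? no. Count so far: 1
Gen 8: crossing 5x3. Involves strand 4? no. Count so far: 1
Gen 9: crossing 1x3. Involves strand 4? no. Count so far: 1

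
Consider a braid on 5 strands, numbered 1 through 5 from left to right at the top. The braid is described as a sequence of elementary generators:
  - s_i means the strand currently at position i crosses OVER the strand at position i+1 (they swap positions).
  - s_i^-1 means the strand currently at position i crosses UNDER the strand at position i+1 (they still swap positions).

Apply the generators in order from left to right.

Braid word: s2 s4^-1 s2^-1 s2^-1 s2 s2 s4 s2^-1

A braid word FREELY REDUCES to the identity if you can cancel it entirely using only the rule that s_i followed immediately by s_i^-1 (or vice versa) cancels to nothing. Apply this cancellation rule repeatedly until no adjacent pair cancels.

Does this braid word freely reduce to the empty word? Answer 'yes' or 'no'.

Answer: yes

Derivation:
Gen 1 (s2): push. Stack: [s2]
Gen 2 (s4^-1): push. Stack: [s2 s4^-1]
Gen 3 (s2^-1): push. Stack: [s2 s4^-1 s2^-1]
Gen 4 (s2^-1): push. Stack: [s2 s4^-1 s2^-1 s2^-1]
Gen 5 (s2): cancels prior s2^-1. Stack: [s2 s4^-1 s2^-1]
Gen 6 (s2): cancels prior s2^-1. Stack: [s2 s4^-1]
Gen 7 (s4): cancels prior s4^-1. Stack: [s2]
Gen 8 (s2^-1): cancels prior s2. Stack: []
Reduced word: (empty)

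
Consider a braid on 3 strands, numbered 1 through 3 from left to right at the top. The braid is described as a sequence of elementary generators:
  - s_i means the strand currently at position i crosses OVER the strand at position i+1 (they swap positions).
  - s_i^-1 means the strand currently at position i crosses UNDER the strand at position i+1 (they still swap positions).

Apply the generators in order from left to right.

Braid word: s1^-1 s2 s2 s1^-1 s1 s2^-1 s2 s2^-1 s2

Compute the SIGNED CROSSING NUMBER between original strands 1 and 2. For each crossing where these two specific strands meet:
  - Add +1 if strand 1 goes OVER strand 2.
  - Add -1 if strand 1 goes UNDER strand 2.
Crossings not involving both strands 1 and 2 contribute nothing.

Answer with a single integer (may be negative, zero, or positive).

Gen 1: 1 under 2. Both 1&2? yes. Contrib: -1. Sum: -1
Gen 2: crossing 1x3. Both 1&2? no. Sum: -1
Gen 3: crossing 3x1. Both 1&2? no. Sum: -1
Gen 4: 2 under 1. Both 1&2? yes. Contrib: +1. Sum: 0
Gen 5: 1 over 2. Both 1&2? yes. Contrib: +1. Sum: 1
Gen 6: crossing 1x3. Both 1&2? no. Sum: 1
Gen 7: crossing 3x1. Both 1&2? no. Sum: 1
Gen 8: crossing 1x3. Both 1&2? no. Sum: 1
Gen 9: crossing 3x1. Both 1&2? no. Sum: 1

Answer: 1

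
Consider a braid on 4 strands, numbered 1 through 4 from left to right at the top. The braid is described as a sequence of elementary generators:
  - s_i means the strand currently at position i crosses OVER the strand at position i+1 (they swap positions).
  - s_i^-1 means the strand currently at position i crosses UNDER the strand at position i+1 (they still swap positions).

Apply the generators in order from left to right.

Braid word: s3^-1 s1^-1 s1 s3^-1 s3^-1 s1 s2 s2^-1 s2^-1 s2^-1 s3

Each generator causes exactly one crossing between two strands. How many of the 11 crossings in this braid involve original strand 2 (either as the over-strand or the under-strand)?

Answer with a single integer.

Answer: 3

Derivation:
Gen 1: crossing 3x4. Involves strand 2? no. Count so far: 0
Gen 2: crossing 1x2. Involves strand 2? yes. Count so far: 1
Gen 3: crossing 2x1. Involves strand 2? yes. Count so far: 2
Gen 4: crossing 4x3. Involves strand 2? no. Count so far: 2
Gen 5: crossing 3x4. Involves strand 2? no. Count so far: 2
Gen 6: crossing 1x2. Involves strand 2? yes. Count so far: 3
Gen 7: crossing 1x4. Involves strand 2? no. Count so far: 3
Gen 8: crossing 4x1. Involves strand 2? no. Count so far: 3
Gen 9: crossing 1x4. Involves strand 2? no. Count so far: 3
Gen 10: crossing 4x1. Involves strand 2? no. Count so far: 3
Gen 11: crossing 4x3. Involves strand 2? no. Count so far: 3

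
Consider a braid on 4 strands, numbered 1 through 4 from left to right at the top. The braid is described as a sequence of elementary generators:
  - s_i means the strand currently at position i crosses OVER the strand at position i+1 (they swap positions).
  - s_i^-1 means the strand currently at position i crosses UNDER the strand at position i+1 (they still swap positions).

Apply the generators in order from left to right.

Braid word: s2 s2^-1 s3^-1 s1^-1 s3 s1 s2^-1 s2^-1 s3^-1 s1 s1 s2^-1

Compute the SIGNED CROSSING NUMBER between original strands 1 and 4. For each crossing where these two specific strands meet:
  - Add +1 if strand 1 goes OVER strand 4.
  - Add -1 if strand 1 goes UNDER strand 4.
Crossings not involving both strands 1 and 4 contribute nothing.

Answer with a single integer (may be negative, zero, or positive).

Gen 1: crossing 2x3. Both 1&4? no. Sum: 0
Gen 2: crossing 3x2. Both 1&4? no. Sum: 0
Gen 3: crossing 3x4. Both 1&4? no. Sum: 0
Gen 4: crossing 1x2. Both 1&4? no. Sum: 0
Gen 5: crossing 4x3. Both 1&4? no. Sum: 0
Gen 6: crossing 2x1. Both 1&4? no. Sum: 0
Gen 7: crossing 2x3. Both 1&4? no. Sum: 0
Gen 8: crossing 3x2. Both 1&4? no. Sum: 0
Gen 9: crossing 3x4. Both 1&4? no. Sum: 0
Gen 10: crossing 1x2. Both 1&4? no. Sum: 0
Gen 11: crossing 2x1. Both 1&4? no. Sum: 0
Gen 12: crossing 2x4. Both 1&4? no. Sum: 0

Answer: 0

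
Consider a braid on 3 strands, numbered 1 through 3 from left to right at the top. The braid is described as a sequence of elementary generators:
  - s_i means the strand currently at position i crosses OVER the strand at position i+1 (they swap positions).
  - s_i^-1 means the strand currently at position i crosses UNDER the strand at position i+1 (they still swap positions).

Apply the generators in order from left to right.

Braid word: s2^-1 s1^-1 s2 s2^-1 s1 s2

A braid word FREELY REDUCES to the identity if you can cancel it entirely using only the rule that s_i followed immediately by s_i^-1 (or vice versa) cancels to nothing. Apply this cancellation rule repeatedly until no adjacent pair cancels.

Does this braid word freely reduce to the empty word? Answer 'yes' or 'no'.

Gen 1 (s2^-1): push. Stack: [s2^-1]
Gen 2 (s1^-1): push. Stack: [s2^-1 s1^-1]
Gen 3 (s2): push. Stack: [s2^-1 s1^-1 s2]
Gen 4 (s2^-1): cancels prior s2. Stack: [s2^-1 s1^-1]
Gen 5 (s1): cancels prior s1^-1. Stack: [s2^-1]
Gen 6 (s2): cancels prior s2^-1. Stack: []
Reduced word: (empty)

Answer: yes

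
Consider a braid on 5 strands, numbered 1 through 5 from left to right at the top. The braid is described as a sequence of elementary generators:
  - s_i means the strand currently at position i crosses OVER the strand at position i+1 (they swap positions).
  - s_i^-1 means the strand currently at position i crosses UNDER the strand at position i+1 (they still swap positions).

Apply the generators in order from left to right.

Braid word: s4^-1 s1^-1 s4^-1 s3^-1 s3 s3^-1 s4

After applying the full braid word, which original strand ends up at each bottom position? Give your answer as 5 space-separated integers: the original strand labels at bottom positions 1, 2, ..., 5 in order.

Answer: 2 1 4 5 3

Derivation:
Gen 1 (s4^-1): strand 4 crosses under strand 5. Perm now: [1 2 3 5 4]
Gen 2 (s1^-1): strand 1 crosses under strand 2. Perm now: [2 1 3 5 4]
Gen 3 (s4^-1): strand 5 crosses under strand 4. Perm now: [2 1 3 4 5]
Gen 4 (s3^-1): strand 3 crosses under strand 4. Perm now: [2 1 4 3 5]
Gen 5 (s3): strand 4 crosses over strand 3. Perm now: [2 1 3 4 5]
Gen 6 (s3^-1): strand 3 crosses under strand 4. Perm now: [2 1 4 3 5]
Gen 7 (s4): strand 3 crosses over strand 5. Perm now: [2 1 4 5 3]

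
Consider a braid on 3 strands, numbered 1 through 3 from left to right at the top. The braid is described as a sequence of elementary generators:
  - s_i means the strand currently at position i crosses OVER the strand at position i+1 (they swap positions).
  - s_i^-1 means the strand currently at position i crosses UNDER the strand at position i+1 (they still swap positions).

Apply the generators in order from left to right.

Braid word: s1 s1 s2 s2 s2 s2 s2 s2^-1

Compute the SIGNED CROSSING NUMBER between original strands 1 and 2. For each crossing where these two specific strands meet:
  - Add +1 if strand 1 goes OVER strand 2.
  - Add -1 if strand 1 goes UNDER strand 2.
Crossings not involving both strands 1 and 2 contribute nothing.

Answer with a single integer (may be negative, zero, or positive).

Gen 1: 1 over 2. Both 1&2? yes. Contrib: +1. Sum: 1
Gen 2: 2 over 1. Both 1&2? yes. Contrib: -1. Sum: 0
Gen 3: crossing 2x3. Both 1&2? no. Sum: 0
Gen 4: crossing 3x2. Both 1&2? no. Sum: 0
Gen 5: crossing 2x3. Both 1&2? no. Sum: 0
Gen 6: crossing 3x2. Both 1&2? no. Sum: 0
Gen 7: crossing 2x3. Both 1&2? no. Sum: 0
Gen 8: crossing 3x2. Both 1&2? no. Sum: 0

Answer: 0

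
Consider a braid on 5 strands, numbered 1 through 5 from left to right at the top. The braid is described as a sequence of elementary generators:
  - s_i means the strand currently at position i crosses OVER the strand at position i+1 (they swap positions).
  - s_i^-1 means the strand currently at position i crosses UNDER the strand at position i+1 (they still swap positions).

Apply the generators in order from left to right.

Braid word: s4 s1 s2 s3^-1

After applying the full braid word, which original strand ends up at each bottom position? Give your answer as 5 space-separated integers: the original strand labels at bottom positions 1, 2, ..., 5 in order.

Answer: 2 3 5 1 4

Derivation:
Gen 1 (s4): strand 4 crosses over strand 5. Perm now: [1 2 3 5 4]
Gen 2 (s1): strand 1 crosses over strand 2. Perm now: [2 1 3 5 4]
Gen 3 (s2): strand 1 crosses over strand 3. Perm now: [2 3 1 5 4]
Gen 4 (s3^-1): strand 1 crosses under strand 5. Perm now: [2 3 5 1 4]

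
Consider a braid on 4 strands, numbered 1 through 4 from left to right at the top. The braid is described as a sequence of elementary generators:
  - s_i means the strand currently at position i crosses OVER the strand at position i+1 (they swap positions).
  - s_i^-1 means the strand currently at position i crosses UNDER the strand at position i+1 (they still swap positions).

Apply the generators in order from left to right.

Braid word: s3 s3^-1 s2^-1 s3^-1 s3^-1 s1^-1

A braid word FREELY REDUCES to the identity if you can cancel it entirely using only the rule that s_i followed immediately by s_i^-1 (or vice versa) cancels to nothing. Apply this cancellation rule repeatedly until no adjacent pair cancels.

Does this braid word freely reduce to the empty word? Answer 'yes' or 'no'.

Gen 1 (s3): push. Stack: [s3]
Gen 2 (s3^-1): cancels prior s3. Stack: []
Gen 3 (s2^-1): push. Stack: [s2^-1]
Gen 4 (s3^-1): push. Stack: [s2^-1 s3^-1]
Gen 5 (s3^-1): push. Stack: [s2^-1 s3^-1 s3^-1]
Gen 6 (s1^-1): push. Stack: [s2^-1 s3^-1 s3^-1 s1^-1]
Reduced word: s2^-1 s3^-1 s3^-1 s1^-1

Answer: no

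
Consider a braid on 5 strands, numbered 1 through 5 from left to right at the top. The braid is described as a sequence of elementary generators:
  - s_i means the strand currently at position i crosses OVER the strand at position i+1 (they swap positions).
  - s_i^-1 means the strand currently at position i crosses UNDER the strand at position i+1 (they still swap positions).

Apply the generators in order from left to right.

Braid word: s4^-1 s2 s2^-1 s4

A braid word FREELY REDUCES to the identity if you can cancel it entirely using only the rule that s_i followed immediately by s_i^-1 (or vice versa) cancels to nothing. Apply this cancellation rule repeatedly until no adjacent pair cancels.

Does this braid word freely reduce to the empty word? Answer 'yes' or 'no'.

Gen 1 (s4^-1): push. Stack: [s4^-1]
Gen 2 (s2): push. Stack: [s4^-1 s2]
Gen 3 (s2^-1): cancels prior s2. Stack: [s4^-1]
Gen 4 (s4): cancels prior s4^-1. Stack: []
Reduced word: (empty)

Answer: yes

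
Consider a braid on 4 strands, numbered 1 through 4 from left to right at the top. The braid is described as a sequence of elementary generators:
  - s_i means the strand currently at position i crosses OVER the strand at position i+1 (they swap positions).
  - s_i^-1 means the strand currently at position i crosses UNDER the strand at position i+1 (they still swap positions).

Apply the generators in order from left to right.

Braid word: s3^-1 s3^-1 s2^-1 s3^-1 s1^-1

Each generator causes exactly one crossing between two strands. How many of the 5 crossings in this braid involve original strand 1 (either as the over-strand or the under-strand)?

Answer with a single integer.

Gen 1: crossing 3x4. Involves strand 1? no. Count so far: 0
Gen 2: crossing 4x3. Involves strand 1? no. Count so far: 0
Gen 3: crossing 2x3. Involves strand 1? no. Count so far: 0
Gen 4: crossing 2x4. Involves strand 1? no. Count so far: 0
Gen 5: crossing 1x3. Involves strand 1? yes. Count so far: 1

Answer: 1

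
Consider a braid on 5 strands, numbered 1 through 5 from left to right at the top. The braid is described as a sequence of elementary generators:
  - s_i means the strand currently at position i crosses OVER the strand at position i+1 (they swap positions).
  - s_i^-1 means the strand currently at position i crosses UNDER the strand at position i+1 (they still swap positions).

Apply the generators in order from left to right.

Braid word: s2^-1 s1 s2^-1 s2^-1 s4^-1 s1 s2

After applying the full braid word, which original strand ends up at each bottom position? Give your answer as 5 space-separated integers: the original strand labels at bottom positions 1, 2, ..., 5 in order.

Answer: 1 2 3 5 4

Derivation:
Gen 1 (s2^-1): strand 2 crosses under strand 3. Perm now: [1 3 2 4 5]
Gen 2 (s1): strand 1 crosses over strand 3. Perm now: [3 1 2 4 5]
Gen 3 (s2^-1): strand 1 crosses under strand 2. Perm now: [3 2 1 4 5]
Gen 4 (s2^-1): strand 2 crosses under strand 1. Perm now: [3 1 2 4 5]
Gen 5 (s4^-1): strand 4 crosses under strand 5. Perm now: [3 1 2 5 4]
Gen 6 (s1): strand 3 crosses over strand 1. Perm now: [1 3 2 5 4]
Gen 7 (s2): strand 3 crosses over strand 2. Perm now: [1 2 3 5 4]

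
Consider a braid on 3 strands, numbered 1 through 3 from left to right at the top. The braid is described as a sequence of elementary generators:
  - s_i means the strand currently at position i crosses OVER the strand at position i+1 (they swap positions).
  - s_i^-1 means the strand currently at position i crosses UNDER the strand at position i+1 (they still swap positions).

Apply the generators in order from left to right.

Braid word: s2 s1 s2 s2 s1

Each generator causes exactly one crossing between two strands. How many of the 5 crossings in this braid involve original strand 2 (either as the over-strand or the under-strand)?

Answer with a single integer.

Gen 1: crossing 2x3. Involves strand 2? yes. Count so far: 1
Gen 2: crossing 1x3. Involves strand 2? no. Count so far: 1
Gen 3: crossing 1x2. Involves strand 2? yes. Count so far: 2
Gen 4: crossing 2x1. Involves strand 2? yes. Count so far: 3
Gen 5: crossing 3x1. Involves strand 2? no. Count so far: 3

Answer: 3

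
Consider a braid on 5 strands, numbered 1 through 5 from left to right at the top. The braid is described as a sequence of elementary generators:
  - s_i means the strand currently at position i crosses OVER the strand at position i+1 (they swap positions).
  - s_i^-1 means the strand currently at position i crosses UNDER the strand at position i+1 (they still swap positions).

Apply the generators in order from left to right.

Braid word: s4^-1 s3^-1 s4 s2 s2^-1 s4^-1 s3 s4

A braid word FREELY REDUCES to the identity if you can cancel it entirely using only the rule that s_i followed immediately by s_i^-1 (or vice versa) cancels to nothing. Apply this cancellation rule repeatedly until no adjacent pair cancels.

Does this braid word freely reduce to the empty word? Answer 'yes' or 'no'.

Answer: yes

Derivation:
Gen 1 (s4^-1): push. Stack: [s4^-1]
Gen 2 (s3^-1): push. Stack: [s4^-1 s3^-1]
Gen 3 (s4): push. Stack: [s4^-1 s3^-1 s4]
Gen 4 (s2): push. Stack: [s4^-1 s3^-1 s4 s2]
Gen 5 (s2^-1): cancels prior s2. Stack: [s4^-1 s3^-1 s4]
Gen 6 (s4^-1): cancels prior s4. Stack: [s4^-1 s3^-1]
Gen 7 (s3): cancels prior s3^-1. Stack: [s4^-1]
Gen 8 (s4): cancels prior s4^-1. Stack: []
Reduced word: (empty)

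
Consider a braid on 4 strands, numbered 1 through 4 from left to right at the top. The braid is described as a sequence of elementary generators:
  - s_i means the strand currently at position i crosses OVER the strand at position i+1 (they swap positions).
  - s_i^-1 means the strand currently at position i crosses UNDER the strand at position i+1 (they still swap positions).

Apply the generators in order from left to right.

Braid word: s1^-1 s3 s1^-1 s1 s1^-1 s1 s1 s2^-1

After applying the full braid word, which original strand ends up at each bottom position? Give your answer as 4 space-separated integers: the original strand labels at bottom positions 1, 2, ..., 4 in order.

Gen 1 (s1^-1): strand 1 crosses under strand 2. Perm now: [2 1 3 4]
Gen 2 (s3): strand 3 crosses over strand 4. Perm now: [2 1 4 3]
Gen 3 (s1^-1): strand 2 crosses under strand 1. Perm now: [1 2 4 3]
Gen 4 (s1): strand 1 crosses over strand 2. Perm now: [2 1 4 3]
Gen 5 (s1^-1): strand 2 crosses under strand 1. Perm now: [1 2 4 3]
Gen 6 (s1): strand 1 crosses over strand 2. Perm now: [2 1 4 3]
Gen 7 (s1): strand 2 crosses over strand 1. Perm now: [1 2 4 3]
Gen 8 (s2^-1): strand 2 crosses under strand 4. Perm now: [1 4 2 3]

Answer: 1 4 2 3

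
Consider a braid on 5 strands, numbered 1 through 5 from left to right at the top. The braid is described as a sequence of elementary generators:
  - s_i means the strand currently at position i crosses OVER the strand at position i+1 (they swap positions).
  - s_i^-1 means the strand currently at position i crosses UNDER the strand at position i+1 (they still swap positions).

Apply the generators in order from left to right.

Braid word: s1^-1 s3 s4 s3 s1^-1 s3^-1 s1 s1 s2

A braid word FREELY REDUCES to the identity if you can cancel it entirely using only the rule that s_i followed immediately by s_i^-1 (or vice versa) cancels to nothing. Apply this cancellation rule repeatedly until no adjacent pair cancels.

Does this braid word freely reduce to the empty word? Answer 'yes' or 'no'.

Gen 1 (s1^-1): push. Stack: [s1^-1]
Gen 2 (s3): push. Stack: [s1^-1 s3]
Gen 3 (s4): push. Stack: [s1^-1 s3 s4]
Gen 4 (s3): push. Stack: [s1^-1 s3 s4 s3]
Gen 5 (s1^-1): push. Stack: [s1^-1 s3 s4 s3 s1^-1]
Gen 6 (s3^-1): push. Stack: [s1^-1 s3 s4 s3 s1^-1 s3^-1]
Gen 7 (s1): push. Stack: [s1^-1 s3 s4 s3 s1^-1 s3^-1 s1]
Gen 8 (s1): push. Stack: [s1^-1 s3 s4 s3 s1^-1 s3^-1 s1 s1]
Gen 9 (s2): push. Stack: [s1^-1 s3 s4 s3 s1^-1 s3^-1 s1 s1 s2]
Reduced word: s1^-1 s3 s4 s3 s1^-1 s3^-1 s1 s1 s2

Answer: no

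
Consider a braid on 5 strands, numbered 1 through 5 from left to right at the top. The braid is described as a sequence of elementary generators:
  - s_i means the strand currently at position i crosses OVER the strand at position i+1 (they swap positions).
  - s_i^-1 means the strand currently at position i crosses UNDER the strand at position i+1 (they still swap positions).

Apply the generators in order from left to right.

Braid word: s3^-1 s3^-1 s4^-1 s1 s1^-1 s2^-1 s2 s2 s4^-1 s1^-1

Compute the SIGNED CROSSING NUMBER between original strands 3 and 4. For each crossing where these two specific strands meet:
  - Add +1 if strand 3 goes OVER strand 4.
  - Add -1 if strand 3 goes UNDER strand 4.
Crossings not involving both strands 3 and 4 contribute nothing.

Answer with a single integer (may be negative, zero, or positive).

Answer: 0

Derivation:
Gen 1: 3 under 4. Both 3&4? yes. Contrib: -1. Sum: -1
Gen 2: 4 under 3. Both 3&4? yes. Contrib: +1. Sum: 0
Gen 3: crossing 4x5. Both 3&4? no. Sum: 0
Gen 4: crossing 1x2. Both 3&4? no. Sum: 0
Gen 5: crossing 2x1. Both 3&4? no. Sum: 0
Gen 6: crossing 2x3. Both 3&4? no. Sum: 0
Gen 7: crossing 3x2. Both 3&4? no. Sum: 0
Gen 8: crossing 2x3. Both 3&4? no. Sum: 0
Gen 9: crossing 5x4. Both 3&4? no. Sum: 0
Gen 10: crossing 1x3. Both 3&4? no. Sum: 0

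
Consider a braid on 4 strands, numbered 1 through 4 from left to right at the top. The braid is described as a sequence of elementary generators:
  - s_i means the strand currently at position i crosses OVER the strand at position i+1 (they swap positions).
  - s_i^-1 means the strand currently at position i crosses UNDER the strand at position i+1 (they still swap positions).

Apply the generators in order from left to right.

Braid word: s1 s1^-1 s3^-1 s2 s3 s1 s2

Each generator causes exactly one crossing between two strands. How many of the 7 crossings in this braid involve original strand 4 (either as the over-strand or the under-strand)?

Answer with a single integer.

Answer: 3

Derivation:
Gen 1: crossing 1x2. Involves strand 4? no. Count so far: 0
Gen 2: crossing 2x1. Involves strand 4? no. Count so far: 0
Gen 3: crossing 3x4. Involves strand 4? yes. Count so far: 1
Gen 4: crossing 2x4. Involves strand 4? yes. Count so far: 2
Gen 5: crossing 2x3. Involves strand 4? no. Count so far: 2
Gen 6: crossing 1x4. Involves strand 4? yes. Count so far: 3
Gen 7: crossing 1x3. Involves strand 4? no. Count so far: 3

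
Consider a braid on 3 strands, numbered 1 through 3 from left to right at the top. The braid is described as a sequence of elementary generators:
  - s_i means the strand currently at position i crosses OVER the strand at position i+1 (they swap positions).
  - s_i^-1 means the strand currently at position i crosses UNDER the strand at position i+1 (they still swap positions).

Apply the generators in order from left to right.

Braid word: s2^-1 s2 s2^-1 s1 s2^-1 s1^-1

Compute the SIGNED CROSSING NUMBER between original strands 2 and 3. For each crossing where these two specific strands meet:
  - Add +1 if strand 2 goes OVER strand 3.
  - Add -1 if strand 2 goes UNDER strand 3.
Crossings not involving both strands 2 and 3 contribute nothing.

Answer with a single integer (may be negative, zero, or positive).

Answer: -2

Derivation:
Gen 1: 2 under 3. Both 2&3? yes. Contrib: -1. Sum: -1
Gen 2: 3 over 2. Both 2&3? yes. Contrib: -1. Sum: -2
Gen 3: 2 under 3. Both 2&3? yes. Contrib: -1. Sum: -3
Gen 4: crossing 1x3. Both 2&3? no. Sum: -3
Gen 5: crossing 1x2. Both 2&3? no. Sum: -3
Gen 6: 3 under 2. Both 2&3? yes. Contrib: +1. Sum: -2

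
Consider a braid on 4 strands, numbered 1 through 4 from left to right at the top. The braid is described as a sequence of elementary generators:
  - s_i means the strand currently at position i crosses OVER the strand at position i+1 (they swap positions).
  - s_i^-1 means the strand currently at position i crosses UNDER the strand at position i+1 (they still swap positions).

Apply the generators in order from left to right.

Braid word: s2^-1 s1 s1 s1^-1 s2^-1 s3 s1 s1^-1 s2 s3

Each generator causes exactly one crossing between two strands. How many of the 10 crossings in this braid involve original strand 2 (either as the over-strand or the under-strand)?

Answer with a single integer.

Gen 1: crossing 2x3. Involves strand 2? yes. Count so far: 1
Gen 2: crossing 1x3. Involves strand 2? no. Count so far: 1
Gen 3: crossing 3x1. Involves strand 2? no. Count so far: 1
Gen 4: crossing 1x3. Involves strand 2? no. Count so far: 1
Gen 5: crossing 1x2. Involves strand 2? yes. Count so far: 2
Gen 6: crossing 1x4. Involves strand 2? no. Count so far: 2
Gen 7: crossing 3x2. Involves strand 2? yes. Count so far: 3
Gen 8: crossing 2x3. Involves strand 2? yes. Count so far: 4
Gen 9: crossing 2x4. Involves strand 2? yes. Count so far: 5
Gen 10: crossing 2x1. Involves strand 2? yes. Count so far: 6

Answer: 6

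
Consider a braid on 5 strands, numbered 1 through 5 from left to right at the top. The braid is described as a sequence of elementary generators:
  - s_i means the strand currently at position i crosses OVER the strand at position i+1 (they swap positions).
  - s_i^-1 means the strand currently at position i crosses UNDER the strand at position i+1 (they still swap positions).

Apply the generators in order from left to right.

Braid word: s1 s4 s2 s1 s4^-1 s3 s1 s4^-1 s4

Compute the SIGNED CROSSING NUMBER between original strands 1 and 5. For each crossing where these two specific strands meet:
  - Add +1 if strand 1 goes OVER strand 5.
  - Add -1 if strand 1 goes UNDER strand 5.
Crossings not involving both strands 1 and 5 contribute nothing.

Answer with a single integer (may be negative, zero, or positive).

Gen 1: crossing 1x2. Both 1&5? no. Sum: 0
Gen 2: crossing 4x5. Both 1&5? no. Sum: 0
Gen 3: crossing 1x3. Both 1&5? no. Sum: 0
Gen 4: crossing 2x3. Both 1&5? no. Sum: 0
Gen 5: crossing 5x4. Both 1&5? no. Sum: 0
Gen 6: crossing 1x4. Both 1&5? no. Sum: 0
Gen 7: crossing 3x2. Both 1&5? no. Sum: 0
Gen 8: 1 under 5. Both 1&5? yes. Contrib: -1. Sum: -1
Gen 9: 5 over 1. Both 1&5? yes. Contrib: -1. Sum: -2

Answer: -2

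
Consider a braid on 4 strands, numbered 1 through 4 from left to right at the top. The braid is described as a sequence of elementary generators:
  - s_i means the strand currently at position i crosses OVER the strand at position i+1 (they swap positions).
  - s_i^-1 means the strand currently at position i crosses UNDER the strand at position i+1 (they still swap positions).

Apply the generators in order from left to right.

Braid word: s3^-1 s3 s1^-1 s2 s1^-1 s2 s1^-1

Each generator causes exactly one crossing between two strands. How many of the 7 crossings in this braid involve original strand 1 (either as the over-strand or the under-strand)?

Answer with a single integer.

Answer: 4

Derivation:
Gen 1: crossing 3x4. Involves strand 1? no. Count so far: 0
Gen 2: crossing 4x3. Involves strand 1? no. Count so far: 0
Gen 3: crossing 1x2. Involves strand 1? yes. Count so far: 1
Gen 4: crossing 1x3. Involves strand 1? yes. Count so far: 2
Gen 5: crossing 2x3. Involves strand 1? no. Count so far: 2
Gen 6: crossing 2x1. Involves strand 1? yes. Count so far: 3
Gen 7: crossing 3x1. Involves strand 1? yes. Count so far: 4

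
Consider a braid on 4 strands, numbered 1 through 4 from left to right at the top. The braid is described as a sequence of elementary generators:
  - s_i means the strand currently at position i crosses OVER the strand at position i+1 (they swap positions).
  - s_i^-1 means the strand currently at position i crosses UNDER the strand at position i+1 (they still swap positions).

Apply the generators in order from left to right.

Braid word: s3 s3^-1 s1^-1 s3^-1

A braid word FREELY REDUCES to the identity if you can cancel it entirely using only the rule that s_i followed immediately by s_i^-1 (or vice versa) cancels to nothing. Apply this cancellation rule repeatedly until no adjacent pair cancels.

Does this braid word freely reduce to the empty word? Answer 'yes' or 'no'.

Answer: no

Derivation:
Gen 1 (s3): push. Stack: [s3]
Gen 2 (s3^-1): cancels prior s3. Stack: []
Gen 3 (s1^-1): push. Stack: [s1^-1]
Gen 4 (s3^-1): push. Stack: [s1^-1 s3^-1]
Reduced word: s1^-1 s3^-1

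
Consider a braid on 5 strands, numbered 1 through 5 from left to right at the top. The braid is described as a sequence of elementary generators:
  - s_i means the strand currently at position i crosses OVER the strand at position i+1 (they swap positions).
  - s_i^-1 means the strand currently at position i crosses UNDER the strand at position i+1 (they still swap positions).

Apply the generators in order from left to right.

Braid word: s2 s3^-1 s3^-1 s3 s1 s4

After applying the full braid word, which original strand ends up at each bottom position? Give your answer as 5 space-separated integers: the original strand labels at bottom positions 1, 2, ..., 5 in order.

Gen 1 (s2): strand 2 crosses over strand 3. Perm now: [1 3 2 4 5]
Gen 2 (s3^-1): strand 2 crosses under strand 4. Perm now: [1 3 4 2 5]
Gen 3 (s3^-1): strand 4 crosses under strand 2. Perm now: [1 3 2 4 5]
Gen 4 (s3): strand 2 crosses over strand 4. Perm now: [1 3 4 2 5]
Gen 5 (s1): strand 1 crosses over strand 3. Perm now: [3 1 4 2 5]
Gen 6 (s4): strand 2 crosses over strand 5. Perm now: [3 1 4 5 2]

Answer: 3 1 4 5 2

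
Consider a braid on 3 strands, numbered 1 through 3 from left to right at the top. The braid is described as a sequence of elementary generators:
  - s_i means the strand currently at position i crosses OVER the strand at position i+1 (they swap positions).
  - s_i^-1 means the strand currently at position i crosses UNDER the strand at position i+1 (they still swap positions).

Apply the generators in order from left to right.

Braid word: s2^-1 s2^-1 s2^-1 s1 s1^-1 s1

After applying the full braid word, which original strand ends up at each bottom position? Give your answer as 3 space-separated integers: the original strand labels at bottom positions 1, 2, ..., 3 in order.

Gen 1 (s2^-1): strand 2 crosses under strand 3. Perm now: [1 3 2]
Gen 2 (s2^-1): strand 3 crosses under strand 2. Perm now: [1 2 3]
Gen 3 (s2^-1): strand 2 crosses under strand 3. Perm now: [1 3 2]
Gen 4 (s1): strand 1 crosses over strand 3. Perm now: [3 1 2]
Gen 5 (s1^-1): strand 3 crosses under strand 1. Perm now: [1 3 2]
Gen 6 (s1): strand 1 crosses over strand 3. Perm now: [3 1 2]

Answer: 3 1 2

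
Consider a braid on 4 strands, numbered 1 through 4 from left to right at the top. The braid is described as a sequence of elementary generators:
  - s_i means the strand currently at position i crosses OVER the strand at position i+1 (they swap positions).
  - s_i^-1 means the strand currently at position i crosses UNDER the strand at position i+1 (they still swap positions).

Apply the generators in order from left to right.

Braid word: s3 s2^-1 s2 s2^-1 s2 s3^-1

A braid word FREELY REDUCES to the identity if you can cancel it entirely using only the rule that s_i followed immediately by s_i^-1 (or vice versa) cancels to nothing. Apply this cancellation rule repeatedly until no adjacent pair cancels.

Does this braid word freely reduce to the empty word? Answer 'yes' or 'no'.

Gen 1 (s3): push. Stack: [s3]
Gen 2 (s2^-1): push. Stack: [s3 s2^-1]
Gen 3 (s2): cancels prior s2^-1. Stack: [s3]
Gen 4 (s2^-1): push. Stack: [s3 s2^-1]
Gen 5 (s2): cancels prior s2^-1. Stack: [s3]
Gen 6 (s3^-1): cancels prior s3. Stack: []
Reduced word: (empty)

Answer: yes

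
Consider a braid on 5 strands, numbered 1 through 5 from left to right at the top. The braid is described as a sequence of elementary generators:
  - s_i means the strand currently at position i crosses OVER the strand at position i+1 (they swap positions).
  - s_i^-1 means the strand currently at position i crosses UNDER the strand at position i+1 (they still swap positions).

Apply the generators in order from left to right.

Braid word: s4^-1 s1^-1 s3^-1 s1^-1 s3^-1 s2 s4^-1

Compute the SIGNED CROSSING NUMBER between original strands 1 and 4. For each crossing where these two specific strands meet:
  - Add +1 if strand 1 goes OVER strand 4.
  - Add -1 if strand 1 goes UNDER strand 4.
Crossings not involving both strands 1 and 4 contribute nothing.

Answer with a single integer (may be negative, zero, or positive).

Answer: 0

Derivation:
Gen 1: crossing 4x5. Both 1&4? no. Sum: 0
Gen 2: crossing 1x2. Both 1&4? no. Sum: 0
Gen 3: crossing 3x5. Both 1&4? no. Sum: 0
Gen 4: crossing 2x1. Both 1&4? no. Sum: 0
Gen 5: crossing 5x3. Both 1&4? no. Sum: 0
Gen 6: crossing 2x3. Both 1&4? no. Sum: 0
Gen 7: crossing 5x4. Both 1&4? no. Sum: 0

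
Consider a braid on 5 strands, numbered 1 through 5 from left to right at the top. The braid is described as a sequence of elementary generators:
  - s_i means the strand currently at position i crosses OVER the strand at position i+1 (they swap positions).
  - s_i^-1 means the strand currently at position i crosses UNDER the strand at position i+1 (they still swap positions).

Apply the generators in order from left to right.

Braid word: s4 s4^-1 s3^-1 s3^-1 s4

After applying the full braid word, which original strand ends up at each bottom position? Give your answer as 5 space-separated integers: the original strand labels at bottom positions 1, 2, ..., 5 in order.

Answer: 1 2 3 5 4

Derivation:
Gen 1 (s4): strand 4 crosses over strand 5. Perm now: [1 2 3 5 4]
Gen 2 (s4^-1): strand 5 crosses under strand 4. Perm now: [1 2 3 4 5]
Gen 3 (s3^-1): strand 3 crosses under strand 4. Perm now: [1 2 4 3 5]
Gen 4 (s3^-1): strand 4 crosses under strand 3. Perm now: [1 2 3 4 5]
Gen 5 (s4): strand 4 crosses over strand 5. Perm now: [1 2 3 5 4]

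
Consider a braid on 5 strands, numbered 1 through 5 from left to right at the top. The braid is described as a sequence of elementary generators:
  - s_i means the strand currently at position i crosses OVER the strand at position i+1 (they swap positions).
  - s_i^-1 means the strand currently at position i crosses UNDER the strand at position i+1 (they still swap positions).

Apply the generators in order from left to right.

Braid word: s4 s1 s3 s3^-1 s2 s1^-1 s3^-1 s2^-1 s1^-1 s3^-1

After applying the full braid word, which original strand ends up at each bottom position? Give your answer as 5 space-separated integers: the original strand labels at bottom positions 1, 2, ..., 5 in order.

Answer: 5 3 1 2 4

Derivation:
Gen 1 (s4): strand 4 crosses over strand 5. Perm now: [1 2 3 5 4]
Gen 2 (s1): strand 1 crosses over strand 2. Perm now: [2 1 3 5 4]
Gen 3 (s3): strand 3 crosses over strand 5. Perm now: [2 1 5 3 4]
Gen 4 (s3^-1): strand 5 crosses under strand 3. Perm now: [2 1 3 5 4]
Gen 5 (s2): strand 1 crosses over strand 3. Perm now: [2 3 1 5 4]
Gen 6 (s1^-1): strand 2 crosses under strand 3. Perm now: [3 2 1 5 4]
Gen 7 (s3^-1): strand 1 crosses under strand 5. Perm now: [3 2 5 1 4]
Gen 8 (s2^-1): strand 2 crosses under strand 5. Perm now: [3 5 2 1 4]
Gen 9 (s1^-1): strand 3 crosses under strand 5. Perm now: [5 3 2 1 4]
Gen 10 (s3^-1): strand 2 crosses under strand 1. Perm now: [5 3 1 2 4]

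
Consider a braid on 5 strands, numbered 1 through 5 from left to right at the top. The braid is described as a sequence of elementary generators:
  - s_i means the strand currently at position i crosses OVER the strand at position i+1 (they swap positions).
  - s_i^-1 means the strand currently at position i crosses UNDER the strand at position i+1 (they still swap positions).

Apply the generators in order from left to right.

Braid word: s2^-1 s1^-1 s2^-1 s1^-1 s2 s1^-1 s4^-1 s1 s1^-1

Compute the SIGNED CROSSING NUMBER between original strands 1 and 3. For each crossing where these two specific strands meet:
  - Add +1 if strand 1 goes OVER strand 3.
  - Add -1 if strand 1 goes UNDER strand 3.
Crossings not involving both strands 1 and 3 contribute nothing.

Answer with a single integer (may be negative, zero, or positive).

Gen 1: crossing 2x3. Both 1&3? no. Sum: 0
Gen 2: 1 under 3. Both 1&3? yes. Contrib: -1. Sum: -1
Gen 3: crossing 1x2. Both 1&3? no. Sum: -1
Gen 4: crossing 3x2. Both 1&3? no. Sum: -1
Gen 5: 3 over 1. Both 1&3? yes. Contrib: -1. Sum: -2
Gen 6: crossing 2x1. Both 1&3? no. Sum: -2
Gen 7: crossing 4x5. Both 1&3? no. Sum: -2
Gen 8: crossing 1x2. Both 1&3? no. Sum: -2
Gen 9: crossing 2x1. Both 1&3? no. Sum: -2

Answer: -2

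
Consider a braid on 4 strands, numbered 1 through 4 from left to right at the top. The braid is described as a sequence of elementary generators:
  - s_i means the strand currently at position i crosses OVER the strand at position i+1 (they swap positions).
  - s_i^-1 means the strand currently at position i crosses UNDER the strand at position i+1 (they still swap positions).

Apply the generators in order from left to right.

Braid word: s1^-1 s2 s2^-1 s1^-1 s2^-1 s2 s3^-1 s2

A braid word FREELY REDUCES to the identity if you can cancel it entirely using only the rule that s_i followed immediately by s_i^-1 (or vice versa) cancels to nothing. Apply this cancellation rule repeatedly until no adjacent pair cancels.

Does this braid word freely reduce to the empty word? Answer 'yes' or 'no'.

Gen 1 (s1^-1): push. Stack: [s1^-1]
Gen 2 (s2): push. Stack: [s1^-1 s2]
Gen 3 (s2^-1): cancels prior s2. Stack: [s1^-1]
Gen 4 (s1^-1): push. Stack: [s1^-1 s1^-1]
Gen 5 (s2^-1): push. Stack: [s1^-1 s1^-1 s2^-1]
Gen 6 (s2): cancels prior s2^-1. Stack: [s1^-1 s1^-1]
Gen 7 (s3^-1): push. Stack: [s1^-1 s1^-1 s3^-1]
Gen 8 (s2): push. Stack: [s1^-1 s1^-1 s3^-1 s2]
Reduced word: s1^-1 s1^-1 s3^-1 s2

Answer: no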